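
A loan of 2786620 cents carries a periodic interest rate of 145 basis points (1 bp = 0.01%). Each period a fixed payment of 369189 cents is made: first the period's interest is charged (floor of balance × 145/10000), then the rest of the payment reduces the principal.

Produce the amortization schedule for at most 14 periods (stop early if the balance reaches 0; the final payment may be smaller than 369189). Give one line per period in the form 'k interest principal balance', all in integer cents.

1 40405 328784 2457836
2 35638 333551 2124285
3 30802 338387 1785898
4 25895 343294 1442604
5 20917 348272 1094332
6 15867 353322 741010
7 10744 358445 382565
8 5547 363642 18923
9 274 18923 0

1. interest=⌊2786620·145/10000⌋=40405; principal=369189-40405=328784; balance=2786620-328784=2457836
2. interest=⌊2457836·145/10000⌋=35638; principal=369189-35638=333551; balance=2457836-333551=2124285
3. interest=⌊2124285·145/10000⌋=30802; principal=369189-30802=338387; balance=2124285-338387=1785898
4. interest=⌊1785898·145/10000⌋=25895; principal=369189-25895=343294; balance=1785898-343294=1442604
5. interest=⌊1442604·145/10000⌋=20917; principal=369189-20917=348272; balance=1442604-348272=1094332
6. interest=⌊1094332·145/10000⌋=15867; principal=369189-15867=353322; balance=1094332-353322=741010
7. interest=⌊741010·145/10000⌋=10744; principal=369189-10744=358445; balance=741010-358445=382565
8. interest=⌊382565·145/10000⌋=5547; principal=369189-5547=363642; balance=382565-363642=18923
9. interest=⌊18923·145/10000⌋=274; principal=min(369189-274,18923)=18923; balance=18923-18923=0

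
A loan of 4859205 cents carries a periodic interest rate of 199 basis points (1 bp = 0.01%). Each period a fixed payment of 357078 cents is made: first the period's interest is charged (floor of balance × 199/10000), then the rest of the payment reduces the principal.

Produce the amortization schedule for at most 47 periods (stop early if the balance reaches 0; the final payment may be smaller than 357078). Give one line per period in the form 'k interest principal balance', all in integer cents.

1. interest=⌊4859205·199/10000⌋=96698; principal=357078-96698=260380; balance=4859205-260380=4598825
2. interest=⌊4598825·199/10000⌋=91516; principal=357078-91516=265562; balance=4598825-265562=4333263
3. interest=⌊4333263·199/10000⌋=86231; principal=357078-86231=270847; balance=4333263-270847=4062416
4. interest=⌊4062416·199/10000⌋=80842; principal=357078-80842=276236; balance=4062416-276236=3786180
5. interest=⌊3786180·199/10000⌋=75344; principal=357078-75344=281734; balance=3786180-281734=3504446
6. interest=⌊3504446·199/10000⌋=69738; principal=357078-69738=287340; balance=3504446-287340=3217106
7. interest=⌊3217106·199/10000⌋=64020; principal=357078-64020=293058; balance=3217106-293058=2924048
8. interest=⌊2924048·199/10000⌋=58188; principal=357078-58188=298890; balance=2924048-298890=2625158
9. interest=⌊2625158·199/10000⌋=52240; principal=357078-52240=304838; balance=2625158-304838=2320320
10. interest=⌊2320320·199/10000⌋=46174; principal=357078-46174=310904; balance=2320320-310904=2009416
11. interest=⌊2009416·199/10000⌋=39987; principal=357078-39987=317091; balance=2009416-317091=1692325
12. interest=⌊1692325·199/10000⌋=33677; principal=357078-33677=323401; balance=1692325-323401=1368924
13. interest=⌊1368924·199/10000⌋=27241; principal=357078-27241=329837; balance=1368924-329837=1039087
14. interest=⌊1039087·199/10000⌋=20677; principal=357078-20677=336401; balance=1039087-336401=702686
15. interest=⌊702686·199/10000⌋=13983; principal=357078-13983=343095; balance=702686-343095=359591
16. interest=⌊359591·199/10000⌋=7155; principal=357078-7155=349923; balance=359591-349923=9668
17. interest=⌊9668·199/10000⌋=192; principal=min(357078-192,9668)=9668; balance=9668-9668=0

1 96698 260380 4598825
2 91516 265562 4333263
3 86231 270847 4062416
4 80842 276236 3786180
5 75344 281734 3504446
6 69738 287340 3217106
7 64020 293058 2924048
8 58188 298890 2625158
9 52240 304838 2320320
10 46174 310904 2009416
11 39987 317091 1692325
12 33677 323401 1368924
13 27241 329837 1039087
14 20677 336401 702686
15 13983 343095 359591
16 7155 349923 9668
17 192 9668 0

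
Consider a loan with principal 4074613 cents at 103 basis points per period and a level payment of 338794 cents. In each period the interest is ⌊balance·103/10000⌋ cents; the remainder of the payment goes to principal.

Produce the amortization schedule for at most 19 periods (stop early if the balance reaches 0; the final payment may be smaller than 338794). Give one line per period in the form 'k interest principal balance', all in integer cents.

1 41968 296826 3777787
2 38911 299883 3477904
3 35822 302972 3174932
4 32701 306093 2868839
5 29549 309245 2559594
6 26363 312431 2247163
7 23145 315649 1931514
8 19894 318900 1612614
9 16609 322185 1290429
10 13291 325503 964926
11 9938 328856 636070
12 6551 332243 303827
13 3129 303827 0

1. interest=⌊4074613·103/10000⌋=41968; principal=338794-41968=296826; balance=4074613-296826=3777787
2. interest=⌊3777787·103/10000⌋=38911; principal=338794-38911=299883; balance=3777787-299883=3477904
3. interest=⌊3477904·103/10000⌋=35822; principal=338794-35822=302972; balance=3477904-302972=3174932
4. interest=⌊3174932·103/10000⌋=32701; principal=338794-32701=306093; balance=3174932-306093=2868839
5. interest=⌊2868839·103/10000⌋=29549; principal=338794-29549=309245; balance=2868839-309245=2559594
6. interest=⌊2559594·103/10000⌋=26363; principal=338794-26363=312431; balance=2559594-312431=2247163
7. interest=⌊2247163·103/10000⌋=23145; principal=338794-23145=315649; balance=2247163-315649=1931514
8. interest=⌊1931514·103/10000⌋=19894; principal=338794-19894=318900; balance=1931514-318900=1612614
9. interest=⌊1612614·103/10000⌋=16609; principal=338794-16609=322185; balance=1612614-322185=1290429
10. interest=⌊1290429·103/10000⌋=13291; principal=338794-13291=325503; balance=1290429-325503=964926
11. interest=⌊964926·103/10000⌋=9938; principal=338794-9938=328856; balance=964926-328856=636070
12. interest=⌊636070·103/10000⌋=6551; principal=338794-6551=332243; balance=636070-332243=303827
13. interest=⌊303827·103/10000⌋=3129; principal=min(338794-3129,303827)=303827; balance=303827-303827=0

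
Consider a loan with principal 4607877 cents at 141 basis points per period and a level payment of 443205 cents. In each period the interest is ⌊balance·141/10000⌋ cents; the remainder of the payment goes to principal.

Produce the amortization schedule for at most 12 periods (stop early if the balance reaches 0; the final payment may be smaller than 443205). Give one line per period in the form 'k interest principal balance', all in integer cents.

1 64971 378234 4229643
2 59637 383568 3846075
3 54229 388976 3457099
4 48745 394460 3062639
5 43183 400022 2662617
6 37542 405663 2256954
7 31823 411382 1845572
8 26022 417183 1428389
9 20140 423065 1005324
10 14175 429030 576294
11 8125 435080 141214
12 1991 141214 0

1. interest=⌊4607877·141/10000⌋=64971; principal=443205-64971=378234; balance=4607877-378234=4229643
2. interest=⌊4229643·141/10000⌋=59637; principal=443205-59637=383568; balance=4229643-383568=3846075
3. interest=⌊3846075·141/10000⌋=54229; principal=443205-54229=388976; balance=3846075-388976=3457099
4. interest=⌊3457099·141/10000⌋=48745; principal=443205-48745=394460; balance=3457099-394460=3062639
5. interest=⌊3062639·141/10000⌋=43183; principal=443205-43183=400022; balance=3062639-400022=2662617
6. interest=⌊2662617·141/10000⌋=37542; principal=443205-37542=405663; balance=2662617-405663=2256954
7. interest=⌊2256954·141/10000⌋=31823; principal=443205-31823=411382; balance=2256954-411382=1845572
8. interest=⌊1845572·141/10000⌋=26022; principal=443205-26022=417183; balance=1845572-417183=1428389
9. interest=⌊1428389·141/10000⌋=20140; principal=443205-20140=423065; balance=1428389-423065=1005324
10. interest=⌊1005324·141/10000⌋=14175; principal=443205-14175=429030; balance=1005324-429030=576294
11. interest=⌊576294·141/10000⌋=8125; principal=443205-8125=435080; balance=576294-435080=141214
12. interest=⌊141214·141/10000⌋=1991; principal=min(443205-1991,141214)=141214; balance=141214-141214=0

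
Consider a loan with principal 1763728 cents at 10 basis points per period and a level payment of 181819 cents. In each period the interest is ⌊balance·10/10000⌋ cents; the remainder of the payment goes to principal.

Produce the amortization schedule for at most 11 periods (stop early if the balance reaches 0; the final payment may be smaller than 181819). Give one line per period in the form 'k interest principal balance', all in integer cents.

1 1763 180056 1583672
2 1583 180236 1403436
3 1403 180416 1223020
4 1223 180596 1042424
5 1042 180777 861647
6 861 180958 680689
7 680 181139 499550
8 499 181320 318230
9 318 181501 136729
10 136 136729 0

1. interest=⌊1763728·10/10000⌋=1763; principal=181819-1763=180056; balance=1763728-180056=1583672
2. interest=⌊1583672·10/10000⌋=1583; principal=181819-1583=180236; balance=1583672-180236=1403436
3. interest=⌊1403436·10/10000⌋=1403; principal=181819-1403=180416; balance=1403436-180416=1223020
4. interest=⌊1223020·10/10000⌋=1223; principal=181819-1223=180596; balance=1223020-180596=1042424
5. interest=⌊1042424·10/10000⌋=1042; principal=181819-1042=180777; balance=1042424-180777=861647
6. interest=⌊861647·10/10000⌋=861; principal=181819-861=180958; balance=861647-180958=680689
7. interest=⌊680689·10/10000⌋=680; principal=181819-680=181139; balance=680689-181139=499550
8. interest=⌊499550·10/10000⌋=499; principal=181819-499=181320; balance=499550-181320=318230
9. interest=⌊318230·10/10000⌋=318; principal=181819-318=181501; balance=318230-181501=136729
10. interest=⌊136729·10/10000⌋=136; principal=min(181819-136,136729)=136729; balance=136729-136729=0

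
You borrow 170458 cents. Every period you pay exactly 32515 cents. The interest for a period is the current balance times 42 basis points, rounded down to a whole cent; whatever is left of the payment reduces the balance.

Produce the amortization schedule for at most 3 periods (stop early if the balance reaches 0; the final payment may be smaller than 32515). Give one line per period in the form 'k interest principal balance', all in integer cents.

1 715 31800 138658
2 582 31933 106725
3 448 32067 74658

1. interest=⌊170458·42/10000⌋=715; principal=32515-715=31800; balance=170458-31800=138658
2. interest=⌊138658·42/10000⌋=582; principal=32515-582=31933; balance=138658-31933=106725
3. interest=⌊106725·42/10000⌋=448; principal=32515-448=32067; balance=106725-32067=74658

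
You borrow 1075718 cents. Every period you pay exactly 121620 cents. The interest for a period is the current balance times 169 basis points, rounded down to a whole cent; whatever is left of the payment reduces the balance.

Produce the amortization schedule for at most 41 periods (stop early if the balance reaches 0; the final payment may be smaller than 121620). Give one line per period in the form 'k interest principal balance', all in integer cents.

1. interest=⌊1075718·169/10000⌋=18179; principal=121620-18179=103441; balance=1075718-103441=972277
2. interest=⌊972277·169/10000⌋=16431; principal=121620-16431=105189; balance=972277-105189=867088
3. interest=⌊867088·169/10000⌋=14653; principal=121620-14653=106967; balance=867088-106967=760121
4. interest=⌊760121·169/10000⌋=12846; principal=121620-12846=108774; balance=760121-108774=651347
5. interest=⌊651347·169/10000⌋=11007; principal=121620-11007=110613; balance=651347-110613=540734
6. interest=⌊540734·169/10000⌋=9138; principal=121620-9138=112482; balance=540734-112482=428252
7. interest=⌊428252·169/10000⌋=7237; principal=121620-7237=114383; balance=428252-114383=313869
8. interest=⌊313869·169/10000⌋=5304; principal=121620-5304=116316; balance=313869-116316=197553
9. interest=⌊197553·169/10000⌋=3338; principal=121620-3338=118282; balance=197553-118282=79271
10. interest=⌊79271·169/10000⌋=1339; principal=min(121620-1339,79271)=79271; balance=79271-79271=0

1 18179 103441 972277
2 16431 105189 867088
3 14653 106967 760121
4 12846 108774 651347
5 11007 110613 540734
6 9138 112482 428252
7 7237 114383 313869
8 5304 116316 197553
9 3338 118282 79271
10 1339 79271 0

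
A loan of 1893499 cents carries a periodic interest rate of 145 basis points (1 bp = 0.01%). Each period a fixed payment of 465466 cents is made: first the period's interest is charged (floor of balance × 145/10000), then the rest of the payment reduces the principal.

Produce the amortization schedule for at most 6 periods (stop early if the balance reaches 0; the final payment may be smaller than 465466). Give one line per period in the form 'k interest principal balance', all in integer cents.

1 27455 438011 1455488
2 21104 444362 1011126
3 14661 450805 560321
4 8124 457342 102979
5 1493 102979 0

1. interest=⌊1893499·145/10000⌋=27455; principal=465466-27455=438011; balance=1893499-438011=1455488
2. interest=⌊1455488·145/10000⌋=21104; principal=465466-21104=444362; balance=1455488-444362=1011126
3. interest=⌊1011126·145/10000⌋=14661; principal=465466-14661=450805; balance=1011126-450805=560321
4. interest=⌊560321·145/10000⌋=8124; principal=465466-8124=457342; balance=560321-457342=102979
5. interest=⌊102979·145/10000⌋=1493; principal=min(465466-1493,102979)=102979; balance=102979-102979=0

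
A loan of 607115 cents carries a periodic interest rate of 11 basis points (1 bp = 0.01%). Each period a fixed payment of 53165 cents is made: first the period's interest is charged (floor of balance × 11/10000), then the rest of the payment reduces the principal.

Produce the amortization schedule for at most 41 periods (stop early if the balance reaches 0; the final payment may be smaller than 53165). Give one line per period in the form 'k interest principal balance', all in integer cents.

1 667 52498 554617
2 610 52555 502062
3 552 52613 449449
4 494 52671 396778
5 436 52729 344049
6 378 52787 291262
7 320 52845 238417
8 262 52903 185514
9 204 52961 132553
10 145 53020 79533
11 87 53078 26455
12 29 26455 0

1. interest=⌊607115·11/10000⌋=667; principal=53165-667=52498; balance=607115-52498=554617
2. interest=⌊554617·11/10000⌋=610; principal=53165-610=52555; balance=554617-52555=502062
3. interest=⌊502062·11/10000⌋=552; principal=53165-552=52613; balance=502062-52613=449449
4. interest=⌊449449·11/10000⌋=494; principal=53165-494=52671; balance=449449-52671=396778
5. interest=⌊396778·11/10000⌋=436; principal=53165-436=52729; balance=396778-52729=344049
6. interest=⌊344049·11/10000⌋=378; principal=53165-378=52787; balance=344049-52787=291262
7. interest=⌊291262·11/10000⌋=320; principal=53165-320=52845; balance=291262-52845=238417
8. interest=⌊238417·11/10000⌋=262; principal=53165-262=52903; balance=238417-52903=185514
9. interest=⌊185514·11/10000⌋=204; principal=53165-204=52961; balance=185514-52961=132553
10. interest=⌊132553·11/10000⌋=145; principal=53165-145=53020; balance=132553-53020=79533
11. interest=⌊79533·11/10000⌋=87; principal=53165-87=53078; balance=79533-53078=26455
12. interest=⌊26455·11/10000⌋=29; principal=min(53165-29,26455)=26455; balance=26455-26455=0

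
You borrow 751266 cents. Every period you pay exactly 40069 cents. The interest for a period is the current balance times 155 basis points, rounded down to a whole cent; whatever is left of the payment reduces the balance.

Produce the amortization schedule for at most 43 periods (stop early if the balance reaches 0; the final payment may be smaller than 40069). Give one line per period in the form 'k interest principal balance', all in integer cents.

1 11644 28425 722841
2 11204 28865 693976
3 10756 29313 664663
4 10302 29767 634896
5 9840 30229 604667
6 9372 30697 573970
7 8896 31173 542797
8 8413 31656 511141
9 7922 32147 478994
10 7424 32645 446349
11 6918 33151 413198
12 6404 33665 379533
13 5882 34187 345346
14 5352 34717 310629
15 4814 35255 275374
16 4268 35801 239573
17 3713 36356 203217
18 3149 36920 166297
19 2577 37492 128805
20 1996 38073 90732
21 1406 38663 52069
22 807 39262 12807
23 198 12807 0

1. interest=⌊751266·155/10000⌋=11644; principal=40069-11644=28425; balance=751266-28425=722841
2. interest=⌊722841·155/10000⌋=11204; principal=40069-11204=28865; balance=722841-28865=693976
3. interest=⌊693976·155/10000⌋=10756; principal=40069-10756=29313; balance=693976-29313=664663
4. interest=⌊664663·155/10000⌋=10302; principal=40069-10302=29767; balance=664663-29767=634896
5. interest=⌊634896·155/10000⌋=9840; principal=40069-9840=30229; balance=634896-30229=604667
6. interest=⌊604667·155/10000⌋=9372; principal=40069-9372=30697; balance=604667-30697=573970
7. interest=⌊573970·155/10000⌋=8896; principal=40069-8896=31173; balance=573970-31173=542797
8. interest=⌊542797·155/10000⌋=8413; principal=40069-8413=31656; balance=542797-31656=511141
9. interest=⌊511141·155/10000⌋=7922; principal=40069-7922=32147; balance=511141-32147=478994
10. interest=⌊478994·155/10000⌋=7424; principal=40069-7424=32645; balance=478994-32645=446349
11. interest=⌊446349·155/10000⌋=6918; principal=40069-6918=33151; balance=446349-33151=413198
12. interest=⌊413198·155/10000⌋=6404; principal=40069-6404=33665; balance=413198-33665=379533
13. interest=⌊379533·155/10000⌋=5882; principal=40069-5882=34187; balance=379533-34187=345346
14. interest=⌊345346·155/10000⌋=5352; principal=40069-5352=34717; balance=345346-34717=310629
15. interest=⌊310629·155/10000⌋=4814; principal=40069-4814=35255; balance=310629-35255=275374
16. interest=⌊275374·155/10000⌋=4268; principal=40069-4268=35801; balance=275374-35801=239573
17. interest=⌊239573·155/10000⌋=3713; principal=40069-3713=36356; balance=239573-36356=203217
18. interest=⌊203217·155/10000⌋=3149; principal=40069-3149=36920; balance=203217-36920=166297
19. interest=⌊166297·155/10000⌋=2577; principal=40069-2577=37492; balance=166297-37492=128805
20. interest=⌊128805·155/10000⌋=1996; principal=40069-1996=38073; balance=128805-38073=90732
21. interest=⌊90732·155/10000⌋=1406; principal=40069-1406=38663; balance=90732-38663=52069
22. interest=⌊52069·155/10000⌋=807; principal=40069-807=39262; balance=52069-39262=12807
23. interest=⌊12807·155/10000⌋=198; principal=min(40069-198,12807)=12807; balance=12807-12807=0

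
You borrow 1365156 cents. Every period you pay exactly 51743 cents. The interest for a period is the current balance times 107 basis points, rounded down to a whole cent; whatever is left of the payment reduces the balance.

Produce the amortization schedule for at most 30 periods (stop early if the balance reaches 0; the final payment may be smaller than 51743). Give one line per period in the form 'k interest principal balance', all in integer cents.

1. interest=⌊1365156·107/10000⌋=14607; principal=51743-14607=37136; balance=1365156-37136=1328020
2. interest=⌊1328020·107/10000⌋=14209; principal=51743-14209=37534; balance=1328020-37534=1290486
3. interest=⌊1290486·107/10000⌋=13808; principal=51743-13808=37935; balance=1290486-37935=1252551
4. interest=⌊1252551·107/10000⌋=13402; principal=51743-13402=38341; balance=1252551-38341=1214210
5. interest=⌊1214210·107/10000⌋=12992; principal=51743-12992=38751; balance=1214210-38751=1175459
6. interest=⌊1175459·107/10000⌋=12577; principal=51743-12577=39166; balance=1175459-39166=1136293
7. interest=⌊1136293·107/10000⌋=12158; principal=51743-12158=39585; balance=1136293-39585=1096708
8. interest=⌊1096708·107/10000⌋=11734; principal=51743-11734=40009; balance=1096708-40009=1056699
9. interest=⌊1056699·107/10000⌋=11306; principal=51743-11306=40437; balance=1056699-40437=1016262
10. interest=⌊1016262·107/10000⌋=10874; principal=51743-10874=40869; balance=1016262-40869=975393
11. interest=⌊975393·107/10000⌋=10436; principal=51743-10436=41307; balance=975393-41307=934086
12. interest=⌊934086·107/10000⌋=9994; principal=51743-9994=41749; balance=934086-41749=892337
13. interest=⌊892337·107/10000⌋=9548; principal=51743-9548=42195; balance=892337-42195=850142
14. interest=⌊850142·107/10000⌋=9096; principal=51743-9096=42647; balance=850142-42647=807495
15. interest=⌊807495·107/10000⌋=8640; principal=51743-8640=43103; balance=807495-43103=764392
16. interest=⌊764392·107/10000⌋=8178; principal=51743-8178=43565; balance=764392-43565=720827
17. interest=⌊720827·107/10000⌋=7712; principal=51743-7712=44031; balance=720827-44031=676796
18. interest=⌊676796·107/10000⌋=7241; principal=51743-7241=44502; balance=676796-44502=632294
19. interest=⌊632294·107/10000⌋=6765; principal=51743-6765=44978; balance=632294-44978=587316
20. interest=⌊587316·107/10000⌋=6284; principal=51743-6284=45459; balance=587316-45459=541857
21. interest=⌊541857·107/10000⌋=5797; principal=51743-5797=45946; balance=541857-45946=495911
22. interest=⌊495911·107/10000⌋=5306; principal=51743-5306=46437; balance=495911-46437=449474
23. interest=⌊449474·107/10000⌋=4809; principal=51743-4809=46934; balance=449474-46934=402540
24. interest=⌊402540·107/10000⌋=4307; principal=51743-4307=47436; balance=402540-47436=355104
25. interest=⌊355104·107/10000⌋=3799; principal=51743-3799=47944; balance=355104-47944=307160
26. interest=⌊307160·107/10000⌋=3286; principal=51743-3286=48457; balance=307160-48457=258703
27. interest=⌊258703·107/10000⌋=2768; principal=51743-2768=48975; balance=258703-48975=209728
28. interest=⌊209728·107/10000⌋=2244; principal=51743-2244=49499; balance=209728-49499=160229
29. interest=⌊160229·107/10000⌋=1714; principal=51743-1714=50029; balance=160229-50029=110200
30. interest=⌊110200·107/10000⌋=1179; principal=51743-1179=50564; balance=110200-50564=59636

1 14607 37136 1328020
2 14209 37534 1290486
3 13808 37935 1252551
4 13402 38341 1214210
5 12992 38751 1175459
6 12577 39166 1136293
7 12158 39585 1096708
8 11734 40009 1056699
9 11306 40437 1016262
10 10874 40869 975393
11 10436 41307 934086
12 9994 41749 892337
13 9548 42195 850142
14 9096 42647 807495
15 8640 43103 764392
16 8178 43565 720827
17 7712 44031 676796
18 7241 44502 632294
19 6765 44978 587316
20 6284 45459 541857
21 5797 45946 495911
22 5306 46437 449474
23 4809 46934 402540
24 4307 47436 355104
25 3799 47944 307160
26 3286 48457 258703
27 2768 48975 209728
28 2244 49499 160229
29 1714 50029 110200
30 1179 50564 59636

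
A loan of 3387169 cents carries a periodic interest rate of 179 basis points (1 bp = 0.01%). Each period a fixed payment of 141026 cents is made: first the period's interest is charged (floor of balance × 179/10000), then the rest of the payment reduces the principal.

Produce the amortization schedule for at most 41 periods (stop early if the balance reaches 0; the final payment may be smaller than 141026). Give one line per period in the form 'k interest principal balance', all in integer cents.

1 60630 80396 3306773
2 59191 81835 3224938
3 57726 83300 3141638
4 56235 84791 3056847
5 54717 86309 2970538
6 53172 87854 2882684
7 51600 89426 2793258
8 49999 91027 2702231
9 48369 92657 2609574
10 46711 94315 2515259
11 45023 96003 2419256
12 43304 97722 2321534
13 41555 99471 2222063
14 39774 101252 2120811
15 37962 103064 2017747
16 36117 104909 1912838
17 34239 106787 1806051
18 32328 108698 1697353
19 30382 110644 1586709
20 28402 112624 1474085
21 26386 114640 1359445
22 24334 116692 1242753
23 22245 118781 1123972
24 20119 120907 1003065
25 17954 123072 879993
26 15751 125275 754718
27 13509 127517 627201
28 11226 129800 497401
29 8903 132123 365278
30 6538 134488 230790
31 4131 136895 93895
32 1680 93895 0

1. interest=⌊3387169·179/10000⌋=60630; principal=141026-60630=80396; balance=3387169-80396=3306773
2. interest=⌊3306773·179/10000⌋=59191; principal=141026-59191=81835; balance=3306773-81835=3224938
3. interest=⌊3224938·179/10000⌋=57726; principal=141026-57726=83300; balance=3224938-83300=3141638
4. interest=⌊3141638·179/10000⌋=56235; principal=141026-56235=84791; balance=3141638-84791=3056847
5. interest=⌊3056847·179/10000⌋=54717; principal=141026-54717=86309; balance=3056847-86309=2970538
6. interest=⌊2970538·179/10000⌋=53172; principal=141026-53172=87854; balance=2970538-87854=2882684
7. interest=⌊2882684·179/10000⌋=51600; principal=141026-51600=89426; balance=2882684-89426=2793258
8. interest=⌊2793258·179/10000⌋=49999; principal=141026-49999=91027; balance=2793258-91027=2702231
9. interest=⌊2702231·179/10000⌋=48369; principal=141026-48369=92657; balance=2702231-92657=2609574
10. interest=⌊2609574·179/10000⌋=46711; principal=141026-46711=94315; balance=2609574-94315=2515259
11. interest=⌊2515259·179/10000⌋=45023; principal=141026-45023=96003; balance=2515259-96003=2419256
12. interest=⌊2419256·179/10000⌋=43304; principal=141026-43304=97722; balance=2419256-97722=2321534
13. interest=⌊2321534·179/10000⌋=41555; principal=141026-41555=99471; balance=2321534-99471=2222063
14. interest=⌊2222063·179/10000⌋=39774; principal=141026-39774=101252; balance=2222063-101252=2120811
15. interest=⌊2120811·179/10000⌋=37962; principal=141026-37962=103064; balance=2120811-103064=2017747
16. interest=⌊2017747·179/10000⌋=36117; principal=141026-36117=104909; balance=2017747-104909=1912838
17. interest=⌊1912838·179/10000⌋=34239; principal=141026-34239=106787; balance=1912838-106787=1806051
18. interest=⌊1806051·179/10000⌋=32328; principal=141026-32328=108698; balance=1806051-108698=1697353
19. interest=⌊1697353·179/10000⌋=30382; principal=141026-30382=110644; balance=1697353-110644=1586709
20. interest=⌊1586709·179/10000⌋=28402; principal=141026-28402=112624; balance=1586709-112624=1474085
21. interest=⌊1474085·179/10000⌋=26386; principal=141026-26386=114640; balance=1474085-114640=1359445
22. interest=⌊1359445·179/10000⌋=24334; principal=141026-24334=116692; balance=1359445-116692=1242753
23. interest=⌊1242753·179/10000⌋=22245; principal=141026-22245=118781; balance=1242753-118781=1123972
24. interest=⌊1123972·179/10000⌋=20119; principal=141026-20119=120907; balance=1123972-120907=1003065
25. interest=⌊1003065·179/10000⌋=17954; principal=141026-17954=123072; balance=1003065-123072=879993
26. interest=⌊879993·179/10000⌋=15751; principal=141026-15751=125275; balance=879993-125275=754718
27. interest=⌊754718·179/10000⌋=13509; principal=141026-13509=127517; balance=754718-127517=627201
28. interest=⌊627201·179/10000⌋=11226; principal=141026-11226=129800; balance=627201-129800=497401
29. interest=⌊497401·179/10000⌋=8903; principal=141026-8903=132123; balance=497401-132123=365278
30. interest=⌊365278·179/10000⌋=6538; principal=141026-6538=134488; balance=365278-134488=230790
31. interest=⌊230790·179/10000⌋=4131; principal=141026-4131=136895; balance=230790-136895=93895
32. interest=⌊93895·179/10000⌋=1680; principal=min(141026-1680,93895)=93895; balance=93895-93895=0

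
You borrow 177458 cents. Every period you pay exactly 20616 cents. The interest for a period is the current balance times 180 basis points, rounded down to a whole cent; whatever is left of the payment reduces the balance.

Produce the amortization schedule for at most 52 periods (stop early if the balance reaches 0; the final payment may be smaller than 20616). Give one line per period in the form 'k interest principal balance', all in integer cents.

1 3194 17422 160036
2 2880 17736 142300
3 2561 18055 124245
4 2236 18380 105865
5 1905 18711 87154
6 1568 19048 68106
7 1225 19391 48715
8 876 19740 28975
9 521 20095 8880
10 159 8880 0

1. interest=⌊177458·180/10000⌋=3194; principal=20616-3194=17422; balance=177458-17422=160036
2. interest=⌊160036·180/10000⌋=2880; principal=20616-2880=17736; balance=160036-17736=142300
3. interest=⌊142300·180/10000⌋=2561; principal=20616-2561=18055; balance=142300-18055=124245
4. interest=⌊124245·180/10000⌋=2236; principal=20616-2236=18380; balance=124245-18380=105865
5. interest=⌊105865·180/10000⌋=1905; principal=20616-1905=18711; balance=105865-18711=87154
6. interest=⌊87154·180/10000⌋=1568; principal=20616-1568=19048; balance=87154-19048=68106
7. interest=⌊68106·180/10000⌋=1225; principal=20616-1225=19391; balance=68106-19391=48715
8. interest=⌊48715·180/10000⌋=876; principal=20616-876=19740; balance=48715-19740=28975
9. interest=⌊28975·180/10000⌋=521; principal=20616-521=20095; balance=28975-20095=8880
10. interest=⌊8880·180/10000⌋=159; principal=min(20616-159,8880)=8880; balance=8880-8880=0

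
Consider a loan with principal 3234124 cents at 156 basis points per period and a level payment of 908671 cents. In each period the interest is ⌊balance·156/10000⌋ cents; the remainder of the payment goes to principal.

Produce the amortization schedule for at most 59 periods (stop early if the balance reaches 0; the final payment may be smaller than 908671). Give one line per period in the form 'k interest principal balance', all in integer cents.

1. interest=⌊3234124·156/10000⌋=50452; principal=908671-50452=858219; balance=3234124-858219=2375905
2. interest=⌊2375905·156/10000⌋=37064; principal=908671-37064=871607; balance=2375905-871607=1504298
3. interest=⌊1504298·156/10000⌋=23467; principal=908671-23467=885204; balance=1504298-885204=619094
4. interest=⌊619094·156/10000⌋=9657; principal=min(908671-9657,619094)=619094; balance=619094-619094=0

1 50452 858219 2375905
2 37064 871607 1504298
3 23467 885204 619094
4 9657 619094 0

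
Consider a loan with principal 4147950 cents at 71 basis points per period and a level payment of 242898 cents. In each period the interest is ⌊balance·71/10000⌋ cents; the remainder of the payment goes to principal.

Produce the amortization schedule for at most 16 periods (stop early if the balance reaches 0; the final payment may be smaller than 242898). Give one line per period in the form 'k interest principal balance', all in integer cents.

1 29450 213448 3934502
2 27934 214964 3719538
3 26408 216490 3503048
4 24871 218027 3285021
5 23323 219575 3065446
6 21764 221134 2844312
7 20194 222704 2621608
8 18613 224285 2397323
9 17020 225878 2171445
10 15417 227481 1943964
11 13802 229096 1714868
12 12175 230723 1484145
13 10537 232361 1251784
14 8887 234011 1017773
15 7226 235672 782101
16 5552 237346 544755

1. interest=⌊4147950·71/10000⌋=29450; principal=242898-29450=213448; balance=4147950-213448=3934502
2. interest=⌊3934502·71/10000⌋=27934; principal=242898-27934=214964; balance=3934502-214964=3719538
3. interest=⌊3719538·71/10000⌋=26408; principal=242898-26408=216490; balance=3719538-216490=3503048
4. interest=⌊3503048·71/10000⌋=24871; principal=242898-24871=218027; balance=3503048-218027=3285021
5. interest=⌊3285021·71/10000⌋=23323; principal=242898-23323=219575; balance=3285021-219575=3065446
6. interest=⌊3065446·71/10000⌋=21764; principal=242898-21764=221134; balance=3065446-221134=2844312
7. interest=⌊2844312·71/10000⌋=20194; principal=242898-20194=222704; balance=2844312-222704=2621608
8. interest=⌊2621608·71/10000⌋=18613; principal=242898-18613=224285; balance=2621608-224285=2397323
9. interest=⌊2397323·71/10000⌋=17020; principal=242898-17020=225878; balance=2397323-225878=2171445
10. interest=⌊2171445·71/10000⌋=15417; principal=242898-15417=227481; balance=2171445-227481=1943964
11. interest=⌊1943964·71/10000⌋=13802; principal=242898-13802=229096; balance=1943964-229096=1714868
12. interest=⌊1714868·71/10000⌋=12175; principal=242898-12175=230723; balance=1714868-230723=1484145
13. interest=⌊1484145·71/10000⌋=10537; principal=242898-10537=232361; balance=1484145-232361=1251784
14. interest=⌊1251784·71/10000⌋=8887; principal=242898-8887=234011; balance=1251784-234011=1017773
15. interest=⌊1017773·71/10000⌋=7226; principal=242898-7226=235672; balance=1017773-235672=782101
16. interest=⌊782101·71/10000⌋=5552; principal=242898-5552=237346; balance=782101-237346=544755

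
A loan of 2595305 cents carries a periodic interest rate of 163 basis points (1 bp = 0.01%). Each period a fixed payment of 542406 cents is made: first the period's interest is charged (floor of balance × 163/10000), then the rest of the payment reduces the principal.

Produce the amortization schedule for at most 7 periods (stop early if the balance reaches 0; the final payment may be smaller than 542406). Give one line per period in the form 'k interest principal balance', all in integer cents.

1 42303 500103 2095202
2 34151 508255 1586947
3 25867 516539 1070408
4 17447 524959 545449
5 8890 533516 11933
6 194 11933 0

1. interest=⌊2595305·163/10000⌋=42303; principal=542406-42303=500103; balance=2595305-500103=2095202
2. interest=⌊2095202·163/10000⌋=34151; principal=542406-34151=508255; balance=2095202-508255=1586947
3. interest=⌊1586947·163/10000⌋=25867; principal=542406-25867=516539; balance=1586947-516539=1070408
4. interest=⌊1070408·163/10000⌋=17447; principal=542406-17447=524959; balance=1070408-524959=545449
5. interest=⌊545449·163/10000⌋=8890; principal=542406-8890=533516; balance=545449-533516=11933
6. interest=⌊11933·163/10000⌋=194; principal=min(542406-194,11933)=11933; balance=11933-11933=0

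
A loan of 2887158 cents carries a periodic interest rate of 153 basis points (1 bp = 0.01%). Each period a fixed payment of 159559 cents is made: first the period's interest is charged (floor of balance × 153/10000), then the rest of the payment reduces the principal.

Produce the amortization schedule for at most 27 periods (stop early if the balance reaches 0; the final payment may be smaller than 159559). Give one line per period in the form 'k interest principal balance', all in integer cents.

1 44173 115386 2771772
2 42408 117151 2654621
3 40615 118944 2535677
4 38795 120764 2414913
5 36948 122611 2292302
6 35072 124487 2167815
7 33167 126392 2041423
8 31233 128326 1913097
9 29270 130289 1782808
10 27276 132283 1650525
11 25253 134306 1516219
12 23198 136361 1379858
13 21111 138448 1241410
14 18993 140566 1100844
15 16842 142717 958127
16 14659 144900 813227
17 12442 147117 666110
18 10191 149368 516742
19 7906 151653 365089
20 5585 153974 211115
21 3230 156329 54786
22 838 54786 0

1. interest=⌊2887158·153/10000⌋=44173; principal=159559-44173=115386; balance=2887158-115386=2771772
2. interest=⌊2771772·153/10000⌋=42408; principal=159559-42408=117151; balance=2771772-117151=2654621
3. interest=⌊2654621·153/10000⌋=40615; principal=159559-40615=118944; balance=2654621-118944=2535677
4. interest=⌊2535677·153/10000⌋=38795; principal=159559-38795=120764; balance=2535677-120764=2414913
5. interest=⌊2414913·153/10000⌋=36948; principal=159559-36948=122611; balance=2414913-122611=2292302
6. interest=⌊2292302·153/10000⌋=35072; principal=159559-35072=124487; balance=2292302-124487=2167815
7. interest=⌊2167815·153/10000⌋=33167; principal=159559-33167=126392; balance=2167815-126392=2041423
8. interest=⌊2041423·153/10000⌋=31233; principal=159559-31233=128326; balance=2041423-128326=1913097
9. interest=⌊1913097·153/10000⌋=29270; principal=159559-29270=130289; balance=1913097-130289=1782808
10. interest=⌊1782808·153/10000⌋=27276; principal=159559-27276=132283; balance=1782808-132283=1650525
11. interest=⌊1650525·153/10000⌋=25253; principal=159559-25253=134306; balance=1650525-134306=1516219
12. interest=⌊1516219·153/10000⌋=23198; principal=159559-23198=136361; balance=1516219-136361=1379858
13. interest=⌊1379858·153/10000⌋=21111; principal=159559-21111=138448; balance=1379858-138448=1241410
14. interest=⌊1241410·153/10000⌋=18993; principal=159559-18993=140566; balance=1241410-140566=1100844
15. interest=⌊1100844·153/10000⌋=16842; principal=159559-16842=142717; balance=1100844-142717=958127
16. interest=⌊958127·153/10000⌋=14659; principal=159559-14659=144900; balance=958127-144900=813227
17. interest=⌊813227·153/10000⌋=12442; principal=159559-12442=147117; balance=813227-147117=666110
18. interest=⌊666110·153/10000⌋=10191; principal=159559-10191=149368; balance=666110-149368=516742
19. interest=⌊516742·153/10000⌋=7906; principal=159559-7906=151653; balance=516742-151653=365089
20. interest=⌊365089·153/10000⌋=5585; principal=159559-5585=153974; balance=365089-153974=211115
21. interest=⌊211115·153/10000⌋=3230; principal=159559-3230=156329; balance=211115-156329=54786
22. interest=⌊54786·153/10000⌋=838; principal=min(159559-838,54786)=54786; balance=54786-54786=0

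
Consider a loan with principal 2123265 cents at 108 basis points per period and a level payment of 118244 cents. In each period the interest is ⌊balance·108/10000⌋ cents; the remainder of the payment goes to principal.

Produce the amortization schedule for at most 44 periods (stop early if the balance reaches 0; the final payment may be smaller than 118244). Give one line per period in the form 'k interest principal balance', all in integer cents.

1. interest=⌊2123265·108/10000⌋=22931; principal=118244-22931=95313; balance=2123265-95313=2027952
2. interest=⌊2027952·108/10000⌋=21901; principal=118244-21901=96343; balance=2027952-96343=1931609
3. interest=⌊1931609·108/10000⌋=20861; principal=118244-20861=97383; balance=1931609-97383=1834226
4. interest=⌊1834226·108/10000⌋=19809; principal=118244-19809=98435; balance=1834226-98435=1735791
5. interest=⌊1735791·108/10000⌋=18746; principal=118244-18746=99498; balance=1735791-99498=1636293
6. interest=⌊1636293·108/10000⌋=17671; principal=118244-17671=100573; balance=1636293-100573=1535720
7. interest=⌊1535720·108/10000⌋=16585; principal=118244-16585=101659; balance=1535720-101659=1434061
8. interest=⌊1434061·108/10000⌋=15487; principal=118244-15487=102757; balance=1434061-102757=1331304
9. interest=⌊1331304·108/10000⌋=14378; principal=118244-14378=103866; balance=1331304-103866=1227438
10. interest=⌊1227438·108/10000⌋=13256; principal=118244-13256=104988; balance=1227438-104988=1122450
11. interest=⌊1122450·108/10000⌋=12122; principal=118244-12122=106122; balance=1122450-106122=1016328
12. interest=⌊1016328·108/10000⌋=10976; principal=118244-10976=107268; balance=1016328-107268=909060
13. interest=⌊909060·108/10000⌋=9817; principal=118244-9817=108427; balance=909060-108427=800633
14. interest=⌊800633·108/10000⌋=8646; principal=118244-8646=109598; balance=800633-109598=691035
15. interest=⌊691035·108/10000⌋=7463; principal=118244-7463=110781; balance=691035-110781=580254
16. interest=⌊580254·108/10000⌋=6266; principal=118244-6266=111978; balance=580254-111978=468276
17. interest=⌊468276·108/10000⌋=5057; principal=118244-5057=113187; balance=468276-113187=355089
18. interest=⌊355089·108/10000⌋=3834; principal=118244-3834=114410; balance=355089-114410=240679
19. interest=⌊240679·108/10000⌋=2599; principal=118244-2599=115645; balance=240679-115645=125034
20. interest=⌊125034·108/10000⌋=1350; principal=118244-1350=116894; balance=125034-116894=8140
21. interest=⌊8140·108/10000⌋=87; principal=min(118244-87,8140)=8140; balance=8140-8140=0

1 22931 95313 2027952
2 21901 96343 1931609
3 20861 97383 1834226
4 19809 98435 1735791
5 18746 99498 1636293
6 17671 100573 1535720
7 16585 101659 1434061
8 15487 102757 1331304
9 14378 103866 1227438
10 13256 104988 1122450
11 12122 106122 1016328
12 10976 107268 909060
13 9817 108427 800633
14 8646 109598 691035
15 7463 110781 580254
16 6266 111978 468276
17 5057 113187 355089
18 3834 114410 240679
19 2599 115645 125034
20 1350 116894 8140
21 87 8140 0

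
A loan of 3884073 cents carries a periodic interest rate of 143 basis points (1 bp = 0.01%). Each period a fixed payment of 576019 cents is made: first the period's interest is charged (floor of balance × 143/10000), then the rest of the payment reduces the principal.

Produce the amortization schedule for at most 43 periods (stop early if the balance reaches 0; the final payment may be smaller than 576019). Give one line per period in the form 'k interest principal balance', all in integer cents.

1. interest=⌊3884073·143/10000⌋=55542; principal=576019-55542=520477; balance=3884073-520477=3363596
2. interest=⌊3363596·143/10000⌋=48099; principal=576019-48099=527920; balance=3363596-527920=2835676
3. interest=⌊2835676·143/10000⌋=40550; principal=576019-40550=535469; balance=2835676-535469=2300207
4. interest=⌊2300207·143/10000⌋=32892; principal=576019-32892=543127; balance=2300207-543127=1757080
5. interest=⌊1757080·143/10000⌋=25126; principal=576019-25126=550893; balance=1757080-550893=1206187
6. interest=⌊1206187·143/10000⌋=17248; principal=576019-17248=558771; balance=1206187-558771=647416
7. interest=⌊647416·143/10000⌋=9258; principal=576019-9258=566761; balance=647416-566761=80655
8. interest=⌊80655·143/10000⌋=1153; principal=min(576019-1153,80655)=80655; balance=80655-80655=0

1 55542 520477 3363596
2 48099 527920 2835676
3 40550 535469 2300207
4 32892 543127 1757080
5 25126 550893 1206187
6 17248 558771 647416
7 9258 566761 80655
8 1153 80655 0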